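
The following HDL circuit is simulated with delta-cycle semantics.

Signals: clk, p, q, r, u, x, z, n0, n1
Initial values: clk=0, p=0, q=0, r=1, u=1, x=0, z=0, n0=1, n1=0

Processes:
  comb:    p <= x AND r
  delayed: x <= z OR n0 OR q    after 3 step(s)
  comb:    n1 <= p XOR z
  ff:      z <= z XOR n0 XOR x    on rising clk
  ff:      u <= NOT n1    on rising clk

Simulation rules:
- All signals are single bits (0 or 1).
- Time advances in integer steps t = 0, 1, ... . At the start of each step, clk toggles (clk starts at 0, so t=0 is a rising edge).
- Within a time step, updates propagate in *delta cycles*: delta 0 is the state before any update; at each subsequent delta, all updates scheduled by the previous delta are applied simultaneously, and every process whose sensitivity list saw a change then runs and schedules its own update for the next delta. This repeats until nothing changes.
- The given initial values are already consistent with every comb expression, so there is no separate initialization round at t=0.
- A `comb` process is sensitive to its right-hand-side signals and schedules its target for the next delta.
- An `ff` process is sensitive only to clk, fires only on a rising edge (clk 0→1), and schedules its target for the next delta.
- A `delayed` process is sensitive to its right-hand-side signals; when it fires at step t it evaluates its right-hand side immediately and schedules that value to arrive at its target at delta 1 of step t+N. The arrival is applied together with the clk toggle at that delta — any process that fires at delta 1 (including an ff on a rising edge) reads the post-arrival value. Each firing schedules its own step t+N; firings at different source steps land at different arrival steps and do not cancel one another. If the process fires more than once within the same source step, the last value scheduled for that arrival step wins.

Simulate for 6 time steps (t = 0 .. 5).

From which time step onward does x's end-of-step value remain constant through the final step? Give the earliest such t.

[bits: q,r,n1,p,n0,x,clk,u,z]
t=0: Δ0=010010010 Δ1=010010110 Δ2=010010111 Δ3=011010111 | 3Δ
t=1: Δ0=011010111 Δ1=011010011 | 1Δ
t=2: Δ0=011010011 Δ1=011010111 Δ2=011010100 Δ3=010010100 | 3Δ
t=3: Δ0=010010100 Δ1=010011000 Δ2=010111000 Δ3=011111000 | 3Δ
t=4: Δ0=011111000 Δ1=011111100 | 1Δ
t=5: Δ0=011111100 Δ1=011111000 | 1Δ

3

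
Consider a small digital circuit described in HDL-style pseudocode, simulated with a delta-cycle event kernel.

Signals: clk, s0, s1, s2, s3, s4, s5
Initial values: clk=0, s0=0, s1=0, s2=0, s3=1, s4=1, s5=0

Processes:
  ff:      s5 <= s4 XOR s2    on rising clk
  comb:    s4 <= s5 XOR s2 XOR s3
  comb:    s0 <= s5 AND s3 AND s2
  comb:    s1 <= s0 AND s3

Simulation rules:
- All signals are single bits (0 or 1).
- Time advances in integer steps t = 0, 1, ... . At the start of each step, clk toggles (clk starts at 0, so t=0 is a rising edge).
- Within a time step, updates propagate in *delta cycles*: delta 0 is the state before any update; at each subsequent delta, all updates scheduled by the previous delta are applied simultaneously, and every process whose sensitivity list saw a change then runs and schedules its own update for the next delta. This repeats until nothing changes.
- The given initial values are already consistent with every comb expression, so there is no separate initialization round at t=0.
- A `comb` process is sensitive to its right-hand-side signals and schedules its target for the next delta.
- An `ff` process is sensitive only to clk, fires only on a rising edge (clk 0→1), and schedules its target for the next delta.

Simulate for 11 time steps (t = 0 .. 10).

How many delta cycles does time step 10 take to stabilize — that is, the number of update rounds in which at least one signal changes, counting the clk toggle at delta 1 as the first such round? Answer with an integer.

t=0 Δ0: s1=0 s4=1 s2=0 clk=0 s3=1 s5=0 s0=0
  Δ1: clk:0→1
  Δ2: s5:0→1
  Δ3: s4:1→0
  (3Δ to stable)
t=1 Δ0: s1=0 s4=0 s2=0 clk=1 s3=1 s5=1 s0=0
  Δ1: clk:1→0
  (1Δ to stable)
t=2 Δ0: s1=0 s4=0 s2=0 clk=0 s3=1 s5=1 s0=0
  Δ1: clk:0→1
  Δ2: s5:1→0
  Δ3: s4:0→1
  (3Δ to stable)
t=3 Δ0: s1=0 s4=1 s2=0 clk=1 s3=1 s5=0 s0=0
  Δ1: clk:1→0
  (1Δ to stable)
t=4 Δ0: s1=0 s4=1 s2=0 clk=0 s3=1 s5=0 s0=0
  Δ1: clk:0→1
  Δ2: s5:0→1
  Δ3: s4:1→0
  (3Δ to stable)
t=5 Δ0: s1=0 s4=0 s2=0 clk=1 s3=1 s5=1 s0=0
  Δ1: clk:1→0
  (1Δ to stable)
t=6 Δ0: s1=0 s4=0 s2=0 clk=0 s3=1 s5=1 s0=0
  Δ1: clk:0→1
  Δ2: s5:1→0
  Δ3: s4:0→1
  (3Δ to stable)
t=7 Δ0: s1=0 s4=1 s2=0 clk=1 s3=1 s5=0 s0=0
  Δ1: clk:1→0
  (1Δ to stable)
t=8 Δ0: s1=0 s4=1 s2=0 clk=0 s3=1 s5=0 s0=0
  Δ1: clk:0→1
  Δ2: s5:0→1
  Δ3: s4:1→0
  (3Δ to stable)
t=9 Δ0: s1=0 s4=0 s2=0 clk=1 s3=1 s5=1 s0=0
  Δ1: clk:1→0
  (1Δ to stable)
t=10 Δ0: s1=0 s4=0 s2=0 clk=0 s3=1 s5=1 s0=0
  Δ1: clk:0→1
  Δ2: s5:1→0
  Δ3: s4:0→1
  (3Δ to stable)

3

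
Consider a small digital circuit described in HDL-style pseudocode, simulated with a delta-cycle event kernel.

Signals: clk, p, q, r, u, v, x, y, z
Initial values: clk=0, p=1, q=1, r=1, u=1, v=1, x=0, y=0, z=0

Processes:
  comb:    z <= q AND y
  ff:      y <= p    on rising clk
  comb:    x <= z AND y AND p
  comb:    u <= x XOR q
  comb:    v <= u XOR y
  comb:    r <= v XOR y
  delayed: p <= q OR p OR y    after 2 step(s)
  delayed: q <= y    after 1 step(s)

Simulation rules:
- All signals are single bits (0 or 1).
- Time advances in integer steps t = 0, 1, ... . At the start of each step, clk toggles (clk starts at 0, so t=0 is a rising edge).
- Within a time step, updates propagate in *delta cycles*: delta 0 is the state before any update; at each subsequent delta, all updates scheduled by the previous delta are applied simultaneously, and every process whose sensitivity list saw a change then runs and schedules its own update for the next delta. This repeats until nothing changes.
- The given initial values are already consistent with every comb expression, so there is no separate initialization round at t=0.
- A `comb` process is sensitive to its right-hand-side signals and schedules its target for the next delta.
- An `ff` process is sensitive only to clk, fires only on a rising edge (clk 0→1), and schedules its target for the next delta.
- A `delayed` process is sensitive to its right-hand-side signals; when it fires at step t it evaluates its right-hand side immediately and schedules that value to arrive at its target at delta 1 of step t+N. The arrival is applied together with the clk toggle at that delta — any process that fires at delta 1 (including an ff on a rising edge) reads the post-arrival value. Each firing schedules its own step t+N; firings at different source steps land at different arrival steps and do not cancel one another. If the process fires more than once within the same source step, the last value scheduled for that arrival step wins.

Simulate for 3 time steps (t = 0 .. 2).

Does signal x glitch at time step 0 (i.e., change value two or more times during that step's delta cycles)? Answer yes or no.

t=0 Δ0: z=0 v=1 r=1 p=1 q=1 u=1 y=0 x=0 clk=0
  Δ1: clk:0→1
  Δ2: y:0→1
  Δ3: z:0→1, v:1→0, r:1→0
  Δ4: r:0→1, x:0→1
  Δ5: u:1→0
  Δ6: v:0→1
  Δ7: r:1→0
  (7Δ to stable)
t=1 Δ0: z=1 v=1 r=0 p=1 q=1 u=0 y=1 x=1 clk=1
  Δ1: clk:1→0
  (1Δ to stable)
t=2 Δ0: z=1 v=1 r=0 p=1 q=1 u=0 y=1 x=1 clk=0
  Δ1: clk:0→1
  (1Δ to stable)

no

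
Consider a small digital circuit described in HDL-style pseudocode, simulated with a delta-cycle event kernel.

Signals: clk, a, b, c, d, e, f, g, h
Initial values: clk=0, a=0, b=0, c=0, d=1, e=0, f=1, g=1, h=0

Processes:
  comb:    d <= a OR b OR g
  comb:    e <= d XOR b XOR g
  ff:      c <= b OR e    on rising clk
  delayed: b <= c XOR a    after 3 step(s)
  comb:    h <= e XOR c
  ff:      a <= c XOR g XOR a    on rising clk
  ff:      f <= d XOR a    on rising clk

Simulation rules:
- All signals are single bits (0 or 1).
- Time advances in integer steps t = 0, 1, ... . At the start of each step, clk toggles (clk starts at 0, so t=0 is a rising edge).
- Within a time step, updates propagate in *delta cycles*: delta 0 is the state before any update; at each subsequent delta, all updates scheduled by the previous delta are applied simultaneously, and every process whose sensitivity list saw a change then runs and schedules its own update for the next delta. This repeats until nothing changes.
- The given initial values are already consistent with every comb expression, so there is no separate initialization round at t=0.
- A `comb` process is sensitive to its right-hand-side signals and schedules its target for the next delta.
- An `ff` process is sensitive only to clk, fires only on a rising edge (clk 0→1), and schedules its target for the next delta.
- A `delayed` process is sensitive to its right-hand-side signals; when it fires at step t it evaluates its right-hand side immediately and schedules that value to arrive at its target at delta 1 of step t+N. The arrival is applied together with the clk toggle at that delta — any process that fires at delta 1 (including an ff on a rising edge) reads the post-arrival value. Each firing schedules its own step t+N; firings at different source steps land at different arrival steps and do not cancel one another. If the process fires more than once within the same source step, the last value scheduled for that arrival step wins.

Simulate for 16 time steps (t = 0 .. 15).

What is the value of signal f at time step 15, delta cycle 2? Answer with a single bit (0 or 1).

0

t0.Δ0 a=0 clk=0 f=1 g=1 d=1 b=0 h=0 c=0 e=0
t0.Δ1 a=0 clk=1 f=1 g=1 d=1 b=0 h=0 c=0 e=0
t0.Δ2 a=1 clk=1 f=1 g=1 d=1 b=0 h=0 c=0 e=0
t1.Δ0 a=1 clk=1 f=1 g=1 d=1 b=0 h=0 c=0 e=0
t1.Δ1 a=1 clk=0 f=1 g=1 d=1 b=0 h=0 c=0 e=0
t2.Δ0 a=1 clk=0 f=1 g=1 d=1 b=0 h=0 c=0 e=0
t2.Δ1 a=1 clk=1 f=1 g=1 d=1 b=0 h=0 c=0 e=0
t2.Δ2 a=0 clk=1 f=0 g=1 d=1 b=0 h=0 c=0 e=0
t3.Δ0 a=0 clk=1 f=0 g=1 d=1 b=0 h=0 c=0 e=0
t3.Δ1 a=0 clk=0 f=0 g=1 d=1 b=1 h=0 c=0 e=0
t3.Δ2 a=0 clk=0 f=0 g=1 d=1 b=1 h=0 c=0 e=1
t3.Δ3 a=0 clk=0 f=0 g=1 d=1 b=1 h=1 c=0 e=1
t4.Δ0 a=0 clk=0 f=0 g=1 d=1 b=1 h=1 c=0 e=1
t4.Δ1 a=0 clk=1 f=0 g=1 d=1 b=1 h=1 c=0 e=1
t4.Δ2 a=1 clk=1 f=1 g=1 d=1 b=1 h=1 c=1 e=1
t4.Δ3 a=1 clk=1 f=1 g=1 d=1 b=1 h=0 c=1 e=1
t5.Δ0 a=1 clk=1 f=1 g=1 d=1 b=1 h=0 c=1 e=1
t5.Δ1 a=1 clk=0 f=1 g=1 d=1 b=0 h=0 c=1 e=1
t5.Δ2 a=1 clk=0 f=1 g=1 d=1 b=0 h=0 c=1 e=0
t5.Δ3 a=1 clk=0 f=1 g=1 d=1 b=0 h=1 c=1 e=0
t6.Δ0 a=1 clk=0 f=1 g=1 d=1 b=0 h=1 c=1 e=0
t6.Δ1 a=1 clk=1 f=1 g=1 d=1 b=0 h=1 c=1 e=0
t6.Δ2 a=1 clk=1 f=0 g=1 d=1 b=0 h=1 c=0 e=0
t6.Δ3 a=1 clk=1 f=0 g=1 d=1 b=0 h=0 c=0 e=0
t7.Δ0 a=1 clk=1 f=0 g=1 d=1 b=0 h=0 c=0 e=0
t7.Δ1 a=1 clk=0 f=0 g=1 d=1 b=0 h=0 c=0 e=0
t8.Δ0 a=1 clk=0 f=0 g=1 d=1 b=0 h=0 c=0 e=0
t8.Δ1 a=1 clk=1 f=0 g=1 d=1 b=0 h=0 c=0 e=0
t8.Δ2 a=0 clk=1 f=0 g=1 d=1 b=0 h=0 c=0 e=0
t9.Δ0 a=0 clk=1 f=0 g=1 d=1 b=0 h=0 c=0 e=0
t9.Δ1 a=0 clk=0 f=0 g=1 d=1 b=1 h=0 c=0 e=0
t9.Δ2 a=0 clk=0 f=0 g=1 d=1 b=1 h=0 c=0 e=1
t9.Δ3 a=0 clk=0 f=0 g=1 d=1 b=1 h=1 c=0 e=1
t10.Δ0 a=0 clk=0 f=0 g=1 d=1 b=1 h=1 c=0 e=1
t10.Δ1 a=0 clk=1 f=0 g=1 d=1 b=1 h=1 c=0 e=1
t10.Δ2 a=1 clk=1 f=1 g=1 d=1 b=1 h=1 c=1 e=1
t10.Δ3 a=1 clk=1 f=1 g=1 d=1 b=1 h=0 c=1 e=1
t11.Δ0 a=1 clk=1 f=1 g=1 d=1 b=1 h=0 c=1 e=1
t11.Δ1 a=1 clk=0 f=1 g=1 d=1 b=0 h=0 c=1 e=1
t11.Δ2 a=1 clk=0 f=1 g=1 d=1 b=0 h=0 c=1 e=0
t11.Δ3 a=1 clk=0 f=1 g=1 d=1 b=0 h=1 c=1 e=0
t12.Δ0 a=1 clk=0 f=1 g=1 d=1 b=0 h=1 c=1 e=0
t12.Δ1 a=1 clk=1 f=1 g=1 d=1 b=0 h=1 c=1 e=0
t12.Δ2 a=1 clk=1 f=0 g=1 d=1 b=0 h=1 c=0 e=0
t12.Δ3 a=1 clk=1 f=0 g=1 d=1 b=0 h=0 c=0 e=0
t13.Δ0 a=1 clk=1 f=0 g=1 d=1 b=0 h=0 c=0 e=0
t13.Δ1 a=1 clk=0 f=0 g=1 d=1 b=0 h=0 c=0 e=0
t14.Δ0 a=1 clk=0 f=0 g=1 d=1 b=0 h=0 c=0 e=0
t14.Δ1 a=1 clk=1 f=0 g=1 d=1 b=0 h=0 c=0 e=0
t14.Δ2 a=0 clk=1 f=0 g=1 d=1 b=0 h=0 c=0 e=0
t15.Δ0 a=0 clk=1 f=0 g=1 d=1 b=0 h=0 c=0 e=0
t15.Δ1 a=0 clk=0 f=0 g=1 d=1 b=1 h=0 c=0 e=0
t15.Δ2 a=0 clk=0 f=0 g=1 d=1 b=1 h=0 c=0 e=1
t15.Δ3 a=0 clk=0 f=0 g=1 d=1 b=1 h=1 c=0 e=1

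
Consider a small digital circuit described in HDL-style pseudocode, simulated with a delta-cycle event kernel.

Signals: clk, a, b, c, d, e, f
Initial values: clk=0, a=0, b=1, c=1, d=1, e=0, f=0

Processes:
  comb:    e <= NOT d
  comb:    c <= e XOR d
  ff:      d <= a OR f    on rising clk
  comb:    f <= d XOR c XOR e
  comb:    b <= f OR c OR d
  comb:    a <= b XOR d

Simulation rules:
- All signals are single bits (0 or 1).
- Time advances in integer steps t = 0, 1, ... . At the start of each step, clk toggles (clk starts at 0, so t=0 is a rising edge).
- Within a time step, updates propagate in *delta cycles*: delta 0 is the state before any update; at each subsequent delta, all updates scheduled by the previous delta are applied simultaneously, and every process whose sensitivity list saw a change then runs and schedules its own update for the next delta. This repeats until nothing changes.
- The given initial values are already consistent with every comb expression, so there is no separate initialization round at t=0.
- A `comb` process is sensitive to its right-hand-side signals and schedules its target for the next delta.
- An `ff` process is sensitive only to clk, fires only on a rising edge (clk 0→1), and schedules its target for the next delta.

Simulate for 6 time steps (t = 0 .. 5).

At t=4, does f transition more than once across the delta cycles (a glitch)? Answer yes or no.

yes

t0.Δ0 b=1 d=1 a=0 c=1 clk=0 f=0 e=0
t0.Δ1 b=1 d=1 a=0 c=1 clk=1 f=0 e=0
t0.Δ2 b=1 d=0 a=0 c=1 clk=1 f=0 e=0
t0.Δ3 b=1 d=0 a=1 c=0 clk=1 f=1 e=1
t0.Δ4 b=1 d=0 a=1 c=1 clk=1 f=1 e=1
t0.Δ5 b=1 d=0 a=1 c=1 clk=1 f=0 e=1
t1.Δ0 b=1 d=0 a=1 c=1 clk=1 f=0 e=1
t1.Δ1 b=1 d=0 a=1 c=1 clk=0 f=0 e=1
t2.Δ0 b=1 d=0 a=1 c=1 clk=0 f=0 e=1
t2.Δ1 b=1 d=0 a=1 c=1 clk=1 f=0 e=1
t2.Δ2 b=1 d=1 a=1 c=1 clk=1 f=0 e=1
t2.Δ3 b=1 d=1 a=0 c=0 clk=1 f=1 e=0
t2.Δ4 b=1 d=1 a=0 c=1 clk=1 f=1 e=0
t2.Δ5 b=1 d=1 a=0 c=1 clk=1 f=0 e=0
t3.Δ0 b=1 d=1 a=0 c=1 clk=1 f=0 e=0
t3.Δ1 b=1 d=1 a=0 c=1 clk=0 f=0 e=0
t4.Δ0 b=1 d=1 a=0 c=1 clk=0 f=0 e=0
t4.Δ1 b=1 d=1 a=0 c=1 clk=1 f=0 e=0
t4.Δ2 b=1 d=0 a=0 c=1 clk=1 f=0 e=0
t4.Δ3 b=1 d=0 a=1 c=0 clk=1 f=1 e=1
t4.Δ4 b=1 d=0 a=1 c=1 clk=1 f=1 e=1
t4.Δ5 b=1 d=0 a=1 c=1 clk=1 f=0 e=1
t5.Δ0 b=1 d=0 a=1 c=1 clk=1 f=0 e=1
t5.Δ1 b=1 d=0 a=1 c=1 clk=0 f=0 e=1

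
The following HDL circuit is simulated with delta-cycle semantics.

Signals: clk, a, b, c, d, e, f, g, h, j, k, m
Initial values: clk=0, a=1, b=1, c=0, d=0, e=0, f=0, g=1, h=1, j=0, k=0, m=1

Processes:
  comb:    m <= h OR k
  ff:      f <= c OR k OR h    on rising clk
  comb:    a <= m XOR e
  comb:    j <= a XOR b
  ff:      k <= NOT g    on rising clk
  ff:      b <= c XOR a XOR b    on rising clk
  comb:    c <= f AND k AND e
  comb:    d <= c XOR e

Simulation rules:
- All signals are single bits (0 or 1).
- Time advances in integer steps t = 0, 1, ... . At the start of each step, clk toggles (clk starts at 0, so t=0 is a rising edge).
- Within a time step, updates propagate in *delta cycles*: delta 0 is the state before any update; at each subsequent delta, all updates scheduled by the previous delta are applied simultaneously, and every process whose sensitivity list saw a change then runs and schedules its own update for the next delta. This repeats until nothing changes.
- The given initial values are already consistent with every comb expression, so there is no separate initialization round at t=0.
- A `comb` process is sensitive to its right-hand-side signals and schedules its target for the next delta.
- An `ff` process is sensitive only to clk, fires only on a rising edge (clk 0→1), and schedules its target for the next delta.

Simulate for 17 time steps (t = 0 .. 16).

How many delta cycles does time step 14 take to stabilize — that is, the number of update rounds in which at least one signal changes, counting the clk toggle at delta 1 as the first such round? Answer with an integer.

[bits: f,clk,g,k,e,a,c,d,h,j,b,m]
t=0: Δ0=001001001011 Δ1=011001001011 Δ2=111001001001 Δ3=111001001101 | 3Δ
t=1: Δ0=111001001101 Δ1=101001001101 | 1Δ
t=2: Δ0=101001001101 Δ1=111001001101 Δ2=111001001111 Δ3=111001001011 | 3Δ
t=3: Δ0=111001001011 Δ1=101001001011 | 1Δ
t=4: Δ0=101001001011 Δ1=111001001011 Δ2=111001001001 Δ3=111001001101 | 3Δ
t=5: Δ0=111001001101 Δ1=101001001101 | 1Δ
t=6: Δ0=101001001101 Δ1=111001001101 Δ2=111001001111 Δ3=111001001011 | 3Δ
t=7: Δ0=111001001011 Δ1=101001001011 | 1Δ
t=8: Δ0=101001001011 Δ1=111001001011 Δ2=111001001001 Δ3=111001001101 | 3Δ
t=9: Δ0=111001001101 Δ1=101001001101 | 1Δ
t=10: Δ0=101001001101 Δ1=111001001101 Δ2=111001001111 Δ3=111001001011 | 3Δ
t=11: Δ0=111001001011 Δ1=101001001011 | 1Δ
t=12: Δ0=101001001011 Δ1=111001001011 Δ2=111001001001 Δ3=111001001101 | 3Δ
t=13: Δ0=111001001101 Δ1=101001001101 | 1Δ
t=14: Δ0=101001001101 Δ1=111001001101 Δ2=111001001111 Δ3=111001001011 | 3Δ
t=15: Δ0=111001001011 Δ1=101001001011 | 1Δ
t=16: Δ0=101001001011 Δ1=111001001011 Δ2=111001001001 Δ3=111001001101 | 3Δ

3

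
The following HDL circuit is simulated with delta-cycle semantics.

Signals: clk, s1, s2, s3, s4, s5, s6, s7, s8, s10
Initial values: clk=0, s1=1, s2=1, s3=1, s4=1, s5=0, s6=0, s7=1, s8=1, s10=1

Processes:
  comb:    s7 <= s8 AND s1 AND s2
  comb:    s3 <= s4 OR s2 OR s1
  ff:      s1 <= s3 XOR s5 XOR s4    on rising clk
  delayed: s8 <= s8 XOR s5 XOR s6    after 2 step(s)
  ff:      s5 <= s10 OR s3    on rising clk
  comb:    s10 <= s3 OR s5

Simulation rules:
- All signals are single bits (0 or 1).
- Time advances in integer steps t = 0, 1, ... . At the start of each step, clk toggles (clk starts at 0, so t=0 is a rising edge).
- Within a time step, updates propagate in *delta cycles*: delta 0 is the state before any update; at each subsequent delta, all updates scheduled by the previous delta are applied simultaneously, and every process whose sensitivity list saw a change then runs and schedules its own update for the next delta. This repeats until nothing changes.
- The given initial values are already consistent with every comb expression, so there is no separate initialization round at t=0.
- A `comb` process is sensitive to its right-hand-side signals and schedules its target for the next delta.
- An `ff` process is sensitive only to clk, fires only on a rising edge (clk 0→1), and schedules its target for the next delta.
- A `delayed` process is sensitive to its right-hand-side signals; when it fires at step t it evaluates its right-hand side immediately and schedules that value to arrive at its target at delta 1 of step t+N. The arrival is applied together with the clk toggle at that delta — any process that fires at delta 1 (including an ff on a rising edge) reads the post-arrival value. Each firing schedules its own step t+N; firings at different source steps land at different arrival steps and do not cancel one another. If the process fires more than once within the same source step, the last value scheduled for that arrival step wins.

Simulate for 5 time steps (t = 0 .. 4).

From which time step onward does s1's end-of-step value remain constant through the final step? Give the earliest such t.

[bits: s2,s7,clk,s4,s5,s3,s10,s8,s1,s6]
t=0: Δ0=1101011110 Δ1=1111011110 Δ2=1111111100 Δ3=1011111100 | 3Δ
t=1: Δ0=1011111100 Δ1=1001111100 | 1Δ
t=2: Δ0=1001111100 Δ1=1011111000 Δ2=1011111010 | 2Δ
t=3: Δ0=1011111010 Δ1=1001111010 | 1Δ
t=4: Δ0=1001111010 Δ1=1011111110 Δ2=1111111110 | 2Δ

2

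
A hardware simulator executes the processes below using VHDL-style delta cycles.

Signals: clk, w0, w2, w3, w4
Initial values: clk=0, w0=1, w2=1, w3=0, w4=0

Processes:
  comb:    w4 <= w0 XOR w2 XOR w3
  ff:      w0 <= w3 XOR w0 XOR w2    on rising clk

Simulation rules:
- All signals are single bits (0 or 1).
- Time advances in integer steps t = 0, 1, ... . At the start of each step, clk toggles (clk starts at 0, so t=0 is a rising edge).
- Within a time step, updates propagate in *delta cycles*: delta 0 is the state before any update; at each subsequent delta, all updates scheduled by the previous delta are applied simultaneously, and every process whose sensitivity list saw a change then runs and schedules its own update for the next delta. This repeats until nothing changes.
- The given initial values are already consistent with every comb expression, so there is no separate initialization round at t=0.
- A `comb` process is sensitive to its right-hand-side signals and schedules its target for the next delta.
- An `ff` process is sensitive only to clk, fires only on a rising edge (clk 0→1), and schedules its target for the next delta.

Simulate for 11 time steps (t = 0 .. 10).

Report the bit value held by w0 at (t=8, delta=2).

t0.Δ0 w3=0 w4=0 w2=1 clk=0 w0=1
t0.Δ1 w3=0 w4=0 w2=1 clk=1 w0=1
t0.Δ2 w3=0 w4=0 w2=1 clk=1 w0=0
t0.Δ3 w3=0 w4=1 w2=1 clk=1 w0=0
t1.Δ0 w3=0 w4=1 w2=1 clk=1 w0=0
t1.Δ1 w3=0 w4=1 w2=1 clk=0 w0=0
t2.Δ0 w3=0 w4=1 w2=1 clk=0 w0=0
t2.Δ1 w3=0 w4=1 w2=1 clk=1 w0=0
t2.Δ2 w3=0 w4=1 w2=1 clk=1 w0=1
t2.Δ3 w3=0 w4=0 w2=1 clk=1 w0=1
t3.Δ0 w3=0 w4=0 w2=1 clk=1 w0=1
t3.Δ1 w3=0 w4=0 w2=1 clk=0 w0=1
t4.Δ0 w3=0 w4=0 w2=1 clk=0 w0=1
t4.Δ1 w3=0 w4=0 w2=1 clk=1 w0=1
t4.Δ2 w3=0 w4=0 w2=1 clk=1 w0=0
t4.Δ3 w3=0 w4=1 w2=1 clk=1 w0=0
t5.Δ0 w3=0 w4=1 w2=1 clk=1 w0=0
t5.Δ1 w3=0 w4=1 w2=1 clk=0 w0=0
t6.Δ0 w3=0 w4=1 w2=1 clk=0 w0=0
t6.Δ1 w3=0 w4=1 w2=1 clk=1 w0=0
t6.Δ2 w3=0 w4=1 w2=1 clk=1 w0=1
t6.Δ3 w3=0 w4=0 w2=1 clk=1 w0=1
t7.Δ0 w3=0 w4=0 w2=1 clk=1 w0=1
t7.Δ1 w3=0 w4=0 w2=1 clk=0 w0=1
t8.Δ0 w3=0 w4=0 w2=1 clk=0 w0=1
t8.Δ1 w3=0 w4=0 w2=1 clk=1 w0=1
t8.Δ2 w3=0 w4=0 w2=1 clk=1 w0=0
t8.Δ3 w3=0 w4=1 w2=1 clk=1 w0=0
t9.Δ0 w3=0 w4=1 w2=1 clk=1 w0=0
t9.Δ1 w3=0 w4=1 w2=1 clk=0 w0=0
t10.Δ0 w3=0 w4=1 w2=1 clk=0 w0=0
t10.Δ1 w3=0 w4=1 w2=1 clk=1 w0=0
t10.Δ2 w3=0 w4=1 w2=1 clk=1 w0=1
t10.Δ3 w3=0 w4=0 w2=1 clk=1 w0=1

0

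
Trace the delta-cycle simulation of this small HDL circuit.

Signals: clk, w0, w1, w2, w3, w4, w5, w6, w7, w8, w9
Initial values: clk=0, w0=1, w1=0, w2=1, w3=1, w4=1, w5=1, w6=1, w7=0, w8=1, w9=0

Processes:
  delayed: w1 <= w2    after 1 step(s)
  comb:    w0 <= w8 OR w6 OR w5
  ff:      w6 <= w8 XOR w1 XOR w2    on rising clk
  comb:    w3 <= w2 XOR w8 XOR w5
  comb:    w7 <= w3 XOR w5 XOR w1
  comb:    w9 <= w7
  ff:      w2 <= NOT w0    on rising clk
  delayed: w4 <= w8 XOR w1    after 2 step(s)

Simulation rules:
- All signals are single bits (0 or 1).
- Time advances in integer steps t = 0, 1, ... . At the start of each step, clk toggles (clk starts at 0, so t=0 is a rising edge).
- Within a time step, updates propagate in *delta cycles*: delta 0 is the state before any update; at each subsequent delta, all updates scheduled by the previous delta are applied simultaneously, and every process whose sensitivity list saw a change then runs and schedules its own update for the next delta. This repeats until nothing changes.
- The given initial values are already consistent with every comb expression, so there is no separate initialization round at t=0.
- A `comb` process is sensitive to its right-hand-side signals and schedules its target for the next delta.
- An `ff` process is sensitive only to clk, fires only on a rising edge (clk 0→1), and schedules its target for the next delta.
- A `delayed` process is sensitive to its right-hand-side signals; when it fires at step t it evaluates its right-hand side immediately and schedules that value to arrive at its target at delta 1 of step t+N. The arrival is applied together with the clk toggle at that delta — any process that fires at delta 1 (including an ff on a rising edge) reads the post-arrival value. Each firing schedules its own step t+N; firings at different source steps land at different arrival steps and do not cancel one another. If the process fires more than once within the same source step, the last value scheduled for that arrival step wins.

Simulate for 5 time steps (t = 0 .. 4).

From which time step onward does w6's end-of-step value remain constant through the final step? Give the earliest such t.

2

[bits: w4,w5,w8,w9,w6,w1,clk,w7,w2,w0,w3]
t=0: Δ0=11101000111 Δ1=11101010111 Δ2=11100010011 Δ3=11100010010 Δ4=11100011010 Δ5=11110011010 | 5Δ
t=1: Δ0=11110011010 Δ1=11110001010 | 1Δ
t=2: Δ0=11110001010 Δ1=11110011010 Δ2=11111011010 | 2Δ
t=3: Δ0=11111011010 Δ1=11111001010 | 1Δ
t=4: Δ0=11111001010 Δ1=11111011010 | 1Δ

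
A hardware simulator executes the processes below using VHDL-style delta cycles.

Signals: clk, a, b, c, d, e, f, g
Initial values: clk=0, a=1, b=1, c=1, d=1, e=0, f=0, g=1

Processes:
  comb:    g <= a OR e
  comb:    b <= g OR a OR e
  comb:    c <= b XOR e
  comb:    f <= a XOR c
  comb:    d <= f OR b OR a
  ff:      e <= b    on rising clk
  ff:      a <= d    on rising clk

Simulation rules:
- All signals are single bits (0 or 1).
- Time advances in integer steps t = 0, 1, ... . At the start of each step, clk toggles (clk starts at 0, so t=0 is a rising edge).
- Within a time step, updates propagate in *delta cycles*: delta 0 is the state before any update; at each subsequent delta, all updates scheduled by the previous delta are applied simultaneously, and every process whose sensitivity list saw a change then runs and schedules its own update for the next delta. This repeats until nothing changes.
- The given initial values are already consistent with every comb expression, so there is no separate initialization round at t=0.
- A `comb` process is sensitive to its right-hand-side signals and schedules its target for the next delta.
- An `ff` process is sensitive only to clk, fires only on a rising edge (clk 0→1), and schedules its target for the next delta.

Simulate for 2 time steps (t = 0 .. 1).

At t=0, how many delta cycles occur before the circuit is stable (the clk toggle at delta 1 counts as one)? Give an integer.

4

t=0 Δ0: f=0 d=1 clk=0 e=0 a=1 g=1 c=1 b=1
  Δ1: clk:0→1
  Δ2: e:0→1
  Δ3: c:1→0
  Δ4: f:0→1
  (4Δ to stable)
t=1 Δ0: f=1 d=1 clk=1 e=1 a=1 g=1 c=0 b=1
  Δ1: clk:1→0
  (1Δ to stable)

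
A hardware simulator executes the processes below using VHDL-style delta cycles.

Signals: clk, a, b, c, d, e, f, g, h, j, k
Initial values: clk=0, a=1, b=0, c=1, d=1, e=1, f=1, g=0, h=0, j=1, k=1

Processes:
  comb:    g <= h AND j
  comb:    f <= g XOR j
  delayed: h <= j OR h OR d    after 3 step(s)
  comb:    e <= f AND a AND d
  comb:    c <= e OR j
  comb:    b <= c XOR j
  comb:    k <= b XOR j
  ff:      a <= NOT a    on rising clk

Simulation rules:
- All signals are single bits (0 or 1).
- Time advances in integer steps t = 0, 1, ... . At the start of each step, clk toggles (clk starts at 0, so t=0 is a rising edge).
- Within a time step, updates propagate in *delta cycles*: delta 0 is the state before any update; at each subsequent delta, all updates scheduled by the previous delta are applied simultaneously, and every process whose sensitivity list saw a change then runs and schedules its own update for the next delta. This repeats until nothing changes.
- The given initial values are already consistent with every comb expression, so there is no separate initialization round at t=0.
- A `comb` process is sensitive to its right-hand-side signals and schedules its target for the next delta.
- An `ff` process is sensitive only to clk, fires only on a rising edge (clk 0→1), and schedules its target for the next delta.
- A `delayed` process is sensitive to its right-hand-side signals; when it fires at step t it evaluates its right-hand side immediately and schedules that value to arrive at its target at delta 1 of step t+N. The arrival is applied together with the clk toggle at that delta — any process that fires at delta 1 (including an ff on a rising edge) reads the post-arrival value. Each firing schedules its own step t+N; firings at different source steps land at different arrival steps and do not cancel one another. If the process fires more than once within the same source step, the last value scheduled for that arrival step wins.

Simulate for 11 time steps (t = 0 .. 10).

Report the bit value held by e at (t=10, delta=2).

t0.Δ0 b=0 f=1 e=1 a=1 clk=0 j=1 c=1 g=0 d=1 h=0 k=1
t0.Δ1 b=0 f=1 e=1 a=1 clk=1 j=1 c=1 g=0 d=1 h=0 k=1
t0.Δ2 b=0 f=1 e=1 a=0 clk=1 j=1 c=1 g=0 d=1 h=0 k=1
t0.Δ3 b=0 f=1 e=0 a=0 clk=1 j=1 c=1 g=0 d=1 h=0 k=1
t1.Δ0 b=0 f=1 e=0 a=0 clk=1 j=1 c=1 g=0 d=1 h=0 k=1
t1.Δ1 b=0 f=1 e=0 a=0 clk=0 j=1 c=1 g=0 d=1 h=0 k=1
t2.Δ0 b=0 f=1 e=0 a=0 clk=0 j=1 c=1 g=0 d=1 h=0 k=1
t2.Δ1 b=0 f=1 e=0 a=0 clk=1 j=1 c=1 g=0 d=1 h=0 k=1
t2.Δ2 b=0 f=1 e=0 a=1 clk=1 j=1 c=1 g=0 d=1 h=0 k=1
t2.Δ3 b=0 f=1 e=1 a=1 clk=1 j=1 c=1 g=0 d=1 h=0 k=1
t3.Δ0 b=0 f=1 e=1 a=1 clk=1 j=1 c=1 g=0 d=1 h=0 k=1
t3.Δ1 b=0 f=1 e=1 a=1 clk=0 j=1 c=1 g=0 d=1 h=0 k=1
t4.Δ0 b=0 f=1 e=1 a=1 clk=0 j=1 c=1 g=0 d=1 h=0 k=1
t4.Δ1 b=0 f=1 e=1 a=1 clk=1 j=1 c=1 g=0 d=1 h=0 k=1
t4.Δ2 b=0 f=1 e=1 a=0 clk=1 j=1 c=1 g=0 d=1 h=0 k=1
t4.Δ3 b=0 f=1 e=0 a=0 clk=1 j=1 c=1 g=0 d=1 h=0 k=1
t5.Δ0 b=0 f=1 e=0 a=0 clk=1 j=1 c=1 g=0 d=1 h=0 k=1
t5.Δ1 b=0 f=1 e=0 a=0 clk=0 j=1 c=1 g=0 d=1 h=0 k=1
t6.Δ0 b=0 f=1 e=0 a=0 clk=0 j=1 c=1 g=0 d=1 h=0 k=1
t6.Δ1 b=0 f=1 e=0 a=0 clk=1 j=1 c=1 g=0 d=1 h=0 k=1
t6.Δ2 b=0 f=1 e=0 a=1 clk=1 j=1 c=1 g=0 d=1 h=0 k=1
t6.Δ3 b=0 f=1 e=1 a=1 clk=1 j=1 c=1 g=0 d=1 h=0 k=1
t7.Δ0 b=0 f=1 e=1 a=1 clk=1 j=1 c=1 g=0 d=1 h=0 k=1
t7.Δ1 b=0 f=1 e=1 a=1 clk=0 j=1 c=1 g=0 d=1 h=0 k=1
t8.Δ0 b=0 f=1 e=1 a=1 clk=0 j=1 c=1 g=0 d=1 h=0 k=1
t8.Δ1 b=0 f=1 e=1 a=1 clk=1 j=1 c=1 g=0 d=1 h=0 k=1
t8.Δ2 b=0 f=1 e=1 a=0 clk=1 j=1 c=1 g=0 d=1 h=0 k=1
t8.Δ3 b=0 f=1 e=0 a=0 clk=1 j=1 c=1 g=0 d=1 h=0 k=1
t9.Δ0 b=0 f=1 e=0 a=0 clk=1 j=1 c=1 g=0 d=1 h=0 k=1
t9.Δ1 b=0 f=1 e=0 a=0 clk=0 j=1 c=1 g=0 d=1 h=0 k=1
t10.Δ0 b=0 f=1 e=0 a=0 clk=0 j=1 c=1 g=0 d=1 h=0 k=1
t10.Δ1 b=0 f=1 e=0 a=0 clk=1 j=1 c=1 g=0 d=1 h=0 k=1
t10.Δ2 b=0 f=1 e=0 a=1 clk=1 j=1 c=1 g=0 d=1 h=0 k=1
t10.Δ3 b=0 f=1 e=1 a=1 clk=1 j=1 c=1 g=0 d=1 h=0 k=1

0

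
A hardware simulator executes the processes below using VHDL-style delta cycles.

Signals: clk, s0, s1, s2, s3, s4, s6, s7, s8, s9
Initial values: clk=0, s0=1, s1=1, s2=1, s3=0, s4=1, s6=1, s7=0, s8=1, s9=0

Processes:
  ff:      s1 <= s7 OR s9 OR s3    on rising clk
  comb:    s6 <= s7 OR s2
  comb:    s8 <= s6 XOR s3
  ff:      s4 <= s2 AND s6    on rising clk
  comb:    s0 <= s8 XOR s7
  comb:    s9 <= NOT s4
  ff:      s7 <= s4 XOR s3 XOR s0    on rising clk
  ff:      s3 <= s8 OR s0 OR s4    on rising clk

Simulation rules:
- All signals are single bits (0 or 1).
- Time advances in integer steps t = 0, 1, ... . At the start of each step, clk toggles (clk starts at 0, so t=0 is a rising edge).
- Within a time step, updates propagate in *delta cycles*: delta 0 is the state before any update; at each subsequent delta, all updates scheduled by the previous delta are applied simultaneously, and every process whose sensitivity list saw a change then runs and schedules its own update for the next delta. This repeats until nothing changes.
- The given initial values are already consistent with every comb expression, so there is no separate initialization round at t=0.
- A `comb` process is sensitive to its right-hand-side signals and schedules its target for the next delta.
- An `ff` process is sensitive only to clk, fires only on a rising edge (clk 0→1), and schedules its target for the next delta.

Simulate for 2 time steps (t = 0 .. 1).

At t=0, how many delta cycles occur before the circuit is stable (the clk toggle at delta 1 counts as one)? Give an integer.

[bits: s9,clk,s3,s0,s2,s8,s1,s4,s7,s6]
t=0: Δ0=0001111101 Δ1=0101111101 Δ2=0111110101 Δ3=0111100101 Δ4=0110100101 | 4Δ
t=1: Δ0=0110100101 Δ1=0010100101 | 1Δ

4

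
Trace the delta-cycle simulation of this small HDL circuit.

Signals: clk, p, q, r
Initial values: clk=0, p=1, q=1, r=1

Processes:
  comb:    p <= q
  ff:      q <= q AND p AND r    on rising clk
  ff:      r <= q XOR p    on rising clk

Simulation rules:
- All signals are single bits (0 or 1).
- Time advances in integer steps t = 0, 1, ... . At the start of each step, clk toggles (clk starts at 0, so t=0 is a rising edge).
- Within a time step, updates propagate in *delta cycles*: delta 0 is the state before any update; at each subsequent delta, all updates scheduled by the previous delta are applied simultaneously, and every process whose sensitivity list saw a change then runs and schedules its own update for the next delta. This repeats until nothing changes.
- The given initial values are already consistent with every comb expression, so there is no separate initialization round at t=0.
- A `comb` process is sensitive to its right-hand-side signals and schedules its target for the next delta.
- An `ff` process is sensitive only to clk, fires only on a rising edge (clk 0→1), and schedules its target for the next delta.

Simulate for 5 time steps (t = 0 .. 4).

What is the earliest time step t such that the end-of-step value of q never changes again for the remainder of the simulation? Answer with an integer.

t=0 Δ0: p=1 r=1 q=1 clk=0
  Δ1: clk:0→1
  Δ2: r:1→0
  (2Δ to stable)
t=1 Δ0: p=1 r=0 q=1 clk=1
  Δ1: clk:1→0
  (1Δ to stable)
t=2 Δ0: p=1 r=0 q=1 clk=0
  Δ1: clk:0→1
  Δ2: q:1→0
  Δ3: p:1→0
  (3Δ to stable)
t=3 Δ0: p=0 r=0 q=0 clk=1
  Δ1: clk:1→0
  (1Δ to stable)
t=4 Δ0: p=0 r=0 q=0 clk=0
  Δ1: clk:0→1
  (1Δ to stable)

2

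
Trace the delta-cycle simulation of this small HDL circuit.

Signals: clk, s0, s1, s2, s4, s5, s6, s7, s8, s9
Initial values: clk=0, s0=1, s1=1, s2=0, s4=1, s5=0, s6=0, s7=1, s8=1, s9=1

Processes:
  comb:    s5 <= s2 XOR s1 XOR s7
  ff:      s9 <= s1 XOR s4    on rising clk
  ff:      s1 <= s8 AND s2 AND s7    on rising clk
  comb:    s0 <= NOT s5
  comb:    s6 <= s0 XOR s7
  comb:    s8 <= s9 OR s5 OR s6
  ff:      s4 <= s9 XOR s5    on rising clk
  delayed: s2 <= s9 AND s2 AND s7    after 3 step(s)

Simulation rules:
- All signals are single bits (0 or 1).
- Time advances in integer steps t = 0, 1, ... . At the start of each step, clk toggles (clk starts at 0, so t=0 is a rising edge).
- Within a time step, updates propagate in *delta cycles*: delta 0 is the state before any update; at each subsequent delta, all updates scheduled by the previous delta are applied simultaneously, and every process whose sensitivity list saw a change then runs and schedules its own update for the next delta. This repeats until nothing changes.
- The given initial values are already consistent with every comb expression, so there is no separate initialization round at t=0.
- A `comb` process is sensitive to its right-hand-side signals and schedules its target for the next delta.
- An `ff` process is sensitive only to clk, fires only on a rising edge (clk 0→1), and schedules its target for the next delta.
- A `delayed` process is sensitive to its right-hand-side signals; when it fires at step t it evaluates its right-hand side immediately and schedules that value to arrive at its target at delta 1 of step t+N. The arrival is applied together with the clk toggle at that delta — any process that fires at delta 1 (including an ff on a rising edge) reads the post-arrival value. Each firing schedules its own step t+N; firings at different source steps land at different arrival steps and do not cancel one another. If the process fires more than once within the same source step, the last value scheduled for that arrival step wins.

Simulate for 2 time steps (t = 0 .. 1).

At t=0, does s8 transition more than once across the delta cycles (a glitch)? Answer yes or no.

yes

[bits: s4,s7,clk,s2,s8,s1,s5,s0,s6,s9]
t=0: Δ0=1100110101 Δ1=1110110101 Δ2=1110100100 Δ3=1110001100 Δ4=1110101000 Δ5=1110101010 | 5Δ
t=1: Δ0=1110101010 Δ1=1100101010 | 1Δ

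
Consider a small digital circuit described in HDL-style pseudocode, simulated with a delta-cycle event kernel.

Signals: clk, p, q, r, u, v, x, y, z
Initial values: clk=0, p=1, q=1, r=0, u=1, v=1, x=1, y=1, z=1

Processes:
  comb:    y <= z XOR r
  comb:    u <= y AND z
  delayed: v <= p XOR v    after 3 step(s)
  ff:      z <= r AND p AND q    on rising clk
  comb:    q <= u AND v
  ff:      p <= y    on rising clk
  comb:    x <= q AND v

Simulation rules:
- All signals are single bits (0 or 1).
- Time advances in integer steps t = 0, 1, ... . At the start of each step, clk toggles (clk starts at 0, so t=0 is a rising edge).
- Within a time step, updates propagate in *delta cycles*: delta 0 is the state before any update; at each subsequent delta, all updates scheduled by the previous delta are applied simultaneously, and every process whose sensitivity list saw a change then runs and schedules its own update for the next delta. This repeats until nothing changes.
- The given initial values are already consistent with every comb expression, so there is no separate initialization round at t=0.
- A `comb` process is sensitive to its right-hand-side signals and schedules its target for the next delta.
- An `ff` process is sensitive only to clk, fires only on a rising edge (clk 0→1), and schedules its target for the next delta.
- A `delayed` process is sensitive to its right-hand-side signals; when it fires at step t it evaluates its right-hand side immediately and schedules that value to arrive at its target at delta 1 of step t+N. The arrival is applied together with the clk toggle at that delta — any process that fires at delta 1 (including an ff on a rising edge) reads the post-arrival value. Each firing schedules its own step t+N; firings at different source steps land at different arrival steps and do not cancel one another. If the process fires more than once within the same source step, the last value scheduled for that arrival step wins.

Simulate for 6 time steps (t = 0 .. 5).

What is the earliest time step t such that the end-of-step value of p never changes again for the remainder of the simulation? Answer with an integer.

2

t0.Δ0 u=1 x=1 q=1 p=1 z=1 v=1 y=1 r=0 clk=0
t0.Δ1 u=1 x=1 q=1 p=1 z=1 v=1 y=1 r=0 clk=1
t0.Δ2 u=1 x=1 q=1 p=1 z=0 v=1 y=1 r=0 clk=1
t0.Δ3 u=0 x=1 q=1 p=1 z=0 v=1 y=0 r=0 clk=1
t0.Δ4 u=0 x=1 q=0 p=1 z=0 v=1 y=0 r=0 clk=1
t0.Δ5 u=0 x=0 q=0 p=1 z=0 v=1 y=0 r=0 clk=1
t1.Δ0 u=0 x=0 q=0 p=1 z=0 v=1 y=0 r=0 clk=1
t1.Δ1 u=0 x=0 q=0 p=1 z=0 v=1 y=0 r=0 clk=0
t2.Δ0 u=0 x=0 q=0 p=1 z=0 v=1 y=0 r=0 clk=0
t2.Δ1 u=0 x=0 q=0 p=1 z=0 v=1 y=0 r=0 clk=1
t2.Δ2 u=0 x=0 q=0 p=0 z=0 v=1 y=0 r=0 clk=1
t3.Δ0 u=0 x=0 q=0 p=0 z=0 v=1 y=0 r=0 clk=1
t3.Δ1 u=0 x=0 q=0 p=0 z=0 v=1 y=0 r=0 clk=0
t4.Δ0 u=0 x=0 q=0 p=0 z=0 v=1 y=0 r=0 clk=0
t4.Δ1 u=0 x=0 q=0 p=0 z=0 v=1 y=0 r=0 clk=1
t5.Δ0 u=0 x=0 q=0 p=0 z=0 v=1 y=0 r=0 clk=1
t5.Δ1 u=0 x=0 q=0 p=0 z=0 v=1 y=0 r=0 clk=0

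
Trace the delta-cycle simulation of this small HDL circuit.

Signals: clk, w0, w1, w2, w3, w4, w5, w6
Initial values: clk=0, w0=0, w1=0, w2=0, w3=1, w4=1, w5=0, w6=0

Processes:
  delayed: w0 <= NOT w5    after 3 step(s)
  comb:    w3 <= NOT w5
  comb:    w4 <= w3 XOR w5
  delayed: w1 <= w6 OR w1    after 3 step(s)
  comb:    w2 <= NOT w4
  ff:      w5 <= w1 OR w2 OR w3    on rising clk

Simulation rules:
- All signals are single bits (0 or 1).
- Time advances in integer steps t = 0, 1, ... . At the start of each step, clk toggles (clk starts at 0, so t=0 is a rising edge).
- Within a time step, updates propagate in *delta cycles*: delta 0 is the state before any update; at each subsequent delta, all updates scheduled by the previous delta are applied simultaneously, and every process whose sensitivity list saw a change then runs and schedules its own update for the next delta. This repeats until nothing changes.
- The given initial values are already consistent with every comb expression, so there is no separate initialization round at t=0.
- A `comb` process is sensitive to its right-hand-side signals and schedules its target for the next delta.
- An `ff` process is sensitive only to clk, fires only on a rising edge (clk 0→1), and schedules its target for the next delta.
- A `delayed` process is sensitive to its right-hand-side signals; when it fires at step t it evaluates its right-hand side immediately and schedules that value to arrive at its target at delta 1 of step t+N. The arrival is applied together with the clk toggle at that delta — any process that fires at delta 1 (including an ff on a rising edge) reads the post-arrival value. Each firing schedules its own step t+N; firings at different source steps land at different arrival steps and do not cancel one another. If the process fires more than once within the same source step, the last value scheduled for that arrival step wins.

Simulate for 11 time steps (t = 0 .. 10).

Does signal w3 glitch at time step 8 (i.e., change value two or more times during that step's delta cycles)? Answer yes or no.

t0.Δ0 w5=0 clk=0 w3=1 w2=0 w4=1 w0=0 w1=0 w6=0
t0.Δ1 w5=0 clk=1 w3=1 w2=0 w4=1 w0=0 w1=0 w6=0
t0.Δ2 w5=1 clk=1 w3=1 w2=0 w4=1 w0=0 w1=0 w6=0
t0.Δ3 w5=1 clk=1 w3=0 w2=0 w4=0 w0=0 w1=0 w6=0
t0.Δ4 w5=1 clk=1 w3=0 w2=1 w4=1 w0=0 w1=0 w6=0
t0.Δ5 w5=1 clk=1 w3=0 w2=0 w4=1 w0=0 w1=0 w6=0
t1.Δ0 w5=1 clk=1 w3=0 w2=0 w4=1 w0=0 w1=0 w6=0
t1.Δ1 w5=1 clk=0 w3=0 w2=0 w4=1 w0=0 w1=0 w6=0
t2.Δ0 w5=1 clk=0 w3=0 w2=0 w4=1 w0=0 w1=0 w6=0
t2.Δ1 w5=1 clk=1 w3=0 w2=0 w4=1 w0=0 w1=0 w6=0
t2.Δ2 w5=0 clk=1 w3=0 w2=0 w4=1 w0=0 w1=0 w6=0
t2.Δ3 w5=0 clk=1 w3=1 w2=0 w4=0 w0=0 w1=0 w6=0
t2.Δ4 w5=0 clk=1 w3=1 w2=1 w4=1 w0=0 w1=0 w6=0
t2.Δ5 w5=0 clk=1 w3=1 w2=0 w4=1 w0=0 w1=0 w6=0
t3.Δ0 w5=0 clk=1 w3=1 w2=0 w4=1 w0=0 w1=0 w6=0
t3.Δ1 w5=0 clk=0 w3=1 w2=0 w4=1 w0=0 w1=0 w6=0
t4.Δ0 w5=0 clk=0 w3=1 w2=0 w4=1 w0=0 w1=0 w6=0
t4.Δ1 w5=0 clk=1 w3=1 w2=0 w4=1 w0=0 w1=0 w6=0
t4.Δ2 w5=1 clk=1 w3=1 w2=0 w4=1 w0=0 w1=0 w6=0
t4.Δ3 w5=1 clk=1 w3=0 w2=0 w4=0 w0=0 w1=0 w6=0
t4.Δ4 w5=1 clk=1 w3=0 w2=1 w4=1 w0=0 w1=0 w6=0
t4.Δ5 w5=1 clk=1 w3=0 w2=0 w4=1 w0=0 w1=0 w6=0
t5.Δ0 w5=1 clk=1 w3=0 w2=0 w4=1 w0=0 w1=0 w6=0
t5.Δ1 w5=1 clk=0 w3=0 w2=0 w4=1 w0=1 w1=0 w6=0
t6.Δ0 w5=1 clk=0 w3=0 w2=0 w4=1 w0=1 w1=0 w6=0
t6.Δ1 w5=1 clk=1 w3=0 w2=0 w4=1 w0=1 w1=0 w6=0
t6.Δ2 w5=0 clk=1 w3=0 w2=0 w4=1 w0=1 w1=0 w6=0
t6.Δ3 w5=0 clk=1 w3=1 w2=0 w4=0 w0=1 w1=0 w6=0
t6.Δ4 w5=0 clk=1 w3=1 w2=1 w4=1 w0=1 w1=0 w6=0
t6.Δ5 w5=0 clk=1 w3=1 w2=0 w4=1 w0=1 w1=0 w6=0
t7.Δ0 w5=0 clk=1 w3=1 w2=0 w4=1 w0=1 w1=0 w6=0
t7.Δ1 w5=0 clk=0 w3=1 w2=0 w4=1 w0=0 w1=0 w6=0
t8.Δ0 w5=0 clk=0 w3=1 w2=0 w4=1 w0=0 w1=0 w6=0
t8.Δ1 w5=0 clk=1 w3=1 w2=0 w4=1 w0=0 w1=0 w6=0
t8.Δ2 w5=1 clk=1 w3=1 w2=0 w4=1 w0=0 w1=0 w6=0
t8.Δ3 w5=1 clk=1 w3=0 w2=0 w4=0 w0=0 w1=0 w6=0
t8.Δ4 w5=1 clk=1 w3=0 w2=1 w4=1 w0=0 w1=0 w6=0
t8.Δ5 w5=1 clk=1 w3=0 w2=0 w4=1 w0=0 w1=0 w6=0
t9.Δ0 w5=1 clk=1 w3=0 w2=0 w4=1 w0=0 w1=0 w6=0
t9.Δ1 w5=1 clk=0 w3=0 w2=0 w4=1 w0=1 w1=0 w6=0
t10.Δ0 w5=1 clk=0 w3=0 w2=0 w4=1 w0=1 w1=0 w6=0
t10.Δ1 w5=1 clk=1 w3=0 w2=0 w4=1 w0=1 w1=0 w6=0
t10.Δ2 w5=0 clk=1 w3=0 w2=0 w4=1 w0=1 w1=0 w6=0
t10.Δ3 w5=0 clk=1 w3=1 w2=0 w4=0 w0=1 w1=0 w6=0
t10.Δ4 w5=0 clk=1 w3=1 w2=1 w4=1 w0=1 w1=0 w6=0
t10.Δ5 w5=0 clk=1 w3=1 w2=0 w4=1 w0=1 w1=0 w6=0

no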